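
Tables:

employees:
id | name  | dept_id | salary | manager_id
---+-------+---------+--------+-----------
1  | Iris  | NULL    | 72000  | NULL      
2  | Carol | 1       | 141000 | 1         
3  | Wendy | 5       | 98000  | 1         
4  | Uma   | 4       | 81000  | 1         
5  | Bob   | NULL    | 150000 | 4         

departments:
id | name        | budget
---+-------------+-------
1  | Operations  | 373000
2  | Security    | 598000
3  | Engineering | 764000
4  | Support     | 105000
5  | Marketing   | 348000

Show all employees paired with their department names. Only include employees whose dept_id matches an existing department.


INNER JOIN keeps only employees rows whose dept_id matches an id in departments. Walk through each employee:
  - employee 1 (Iris): dept_id=NULL, no match -> dropped
  - employee 2 (Carol): dept_id=1 -> matches Operations
  - employee 3 (Wendy): dept_id=5 -> matches Marketing
  - employee 4 (Uma): dept_id=4 -> matches Support
  - employee 5 (Bob): dept_id=NULL, no match -> dropped
So 2 of 5 rows are dropped.

SQL:
SELECT a.name, b.name AS department
FROM employees a
INNER JOIN departments b ON a.dept_id = b.id

Result:
name  | department
------+-----------
Carol | Operations
Wendy | Marketing 
Uma   | Support   


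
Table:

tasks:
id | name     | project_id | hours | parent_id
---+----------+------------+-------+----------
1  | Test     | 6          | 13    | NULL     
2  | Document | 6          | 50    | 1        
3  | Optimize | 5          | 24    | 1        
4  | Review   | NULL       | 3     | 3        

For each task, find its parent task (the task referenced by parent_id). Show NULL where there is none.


This is a self-join: tasks is joined to a second copy of itself, matching each row's parent_id to another row's id. Use LEFT JOIN so rows with parent_id=NULL are kept.
  - task 1 (Test): parent_id=NULL -> NULL
  - task 2 (Document): parent_id=1 -> Test
  - task 3 (Optimize): parent_id=1 -> Test
  - task 4 (Review): parent_id=3 -> Optimize

SQL:
SELECT a.name AS item, b.name AS parent
FROM tasks a
LEFT JOIN tasks b ON a.parent_id = b.id

Result:
item     | parent  
---------+---------
Test     | NULL    
Document | Test    
Optimize | Test    
Review   | Optimize


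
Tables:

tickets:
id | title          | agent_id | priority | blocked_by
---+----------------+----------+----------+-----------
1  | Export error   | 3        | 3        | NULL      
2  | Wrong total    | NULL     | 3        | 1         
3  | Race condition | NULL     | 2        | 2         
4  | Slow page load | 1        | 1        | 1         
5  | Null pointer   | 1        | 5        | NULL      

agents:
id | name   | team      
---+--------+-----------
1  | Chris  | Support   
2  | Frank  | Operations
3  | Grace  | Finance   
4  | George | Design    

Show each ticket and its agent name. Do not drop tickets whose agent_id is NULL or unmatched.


LEFT JOIN keeps every row from tickets (the left table); where agent_id has no match in agents, the agent columns become NULL. Walk through each ticket:
  - ticket 1 (Export error): agent_id=3 -> matches Grace
  - ticket 2 (Wrong total): agent_id=NULL, no match -> kept with NULL
  - ticket 3 (Race condition): agent_id=NULL, no match -> kept with NULL
  - ticket 4 (Slow page load): agent_id=1 -> matches Chris
  - ticket 5 (Null pointer): agent_id=1 -> matches Chris
All 5 rows appear; 2 have NULL agent.

SQL:
SELECT a.title, b.name AS agent
FROM tickets a
LEFT JOIN agents b ON a.agent_id = b.id

Result:
title          | agent
---------------+------
Export error   | Grace
Wrong total    | NULL 
Race condition | NULL 
Slow page load | Chris
Null pointer   | Chris


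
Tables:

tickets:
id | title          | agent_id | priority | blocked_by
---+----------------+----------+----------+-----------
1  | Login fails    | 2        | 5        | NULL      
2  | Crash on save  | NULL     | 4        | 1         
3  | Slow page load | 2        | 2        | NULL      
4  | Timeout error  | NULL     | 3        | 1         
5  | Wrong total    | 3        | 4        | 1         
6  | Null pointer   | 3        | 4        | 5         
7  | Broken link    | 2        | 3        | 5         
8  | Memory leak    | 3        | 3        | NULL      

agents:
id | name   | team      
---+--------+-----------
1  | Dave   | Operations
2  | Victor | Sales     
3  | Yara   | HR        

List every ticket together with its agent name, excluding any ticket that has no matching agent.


INNER JOIN keeps only tickets rows whose agent_id matches an id in agents. Walk through each ticket:
  - ticket 1 (Login fails): agent_id=2 -> matches Victor
  - ticket 2 (Crash on save): agent_id=NULL, no match -> dropped
  - ticket 3 (Slow page load): agent_id=2 -> matches Victor
  - ticket 4 (Timeout error): agent_id=NULL, no match -> dropped
  - ticket 5 (Wrong total): agent_id=3 -> matches Yara
  - ticket 6 (Null pointer): agent_id=3 -> matches Yara
  - ticket 7 (Broken link): agent_id=2 -> matches Victor
  - ticket 8 (Memory leak): agent_id=3 -> matches Yara
So 2 of 8 rows are dropped.

SQL:
SELECT a.title, b.name AS agent
FROM tickets a
INNER JOIN agents b ON a.agent_id = b.id

Result:
title          | agent 
---------------+-------
Login fails    | Victor
Slow page load | Victor
Wrong total    | Yara  
Null pointer   | Yara  
Broken link    | Victor
Memory leak    | Yara  


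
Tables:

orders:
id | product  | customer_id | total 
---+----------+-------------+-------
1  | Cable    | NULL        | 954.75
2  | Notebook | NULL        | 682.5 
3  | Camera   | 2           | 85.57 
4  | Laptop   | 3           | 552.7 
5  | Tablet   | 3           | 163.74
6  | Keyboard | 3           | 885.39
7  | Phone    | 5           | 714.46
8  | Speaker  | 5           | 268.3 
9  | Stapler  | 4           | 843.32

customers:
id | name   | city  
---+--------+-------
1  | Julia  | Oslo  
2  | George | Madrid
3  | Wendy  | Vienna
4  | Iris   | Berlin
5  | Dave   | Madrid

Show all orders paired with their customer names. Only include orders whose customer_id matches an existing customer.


INNER JOIN keeps only orders rows whose customer_id matches an id in customers. Walk through each order:
  - order 1 (Cable): customer_id=NULL, no match -> dropped
  - order 2 (Notebook): customer_id=NULL, no match -> dropped
  - order 3 (Camera): customer_id=2 -> matches George
  - order 4 (Laptop): customer_id=3 -> matches Wendy
  - order 5 (Tablet): customer_id=3 -> matches Wendy
  - order 6 (Keyboard): customer_id=3 -> matches Wendy
  - order 7 (Phone): customer_id=5 -> matches Dave
  - order 8 (Speaker): customer_id=5 -> matches Dave
  - order 9 (Stapler): customer_id=4 -> matches Iris
So 2 of 9 rows are dropped.

SQL:
SELECT a.product, b.name AS customer
FROM orders a
INNER JOIN customers b ON a.customer_id = b.id

Result:
product  | customer
---------+---------
Camera   | George  
Laptop   | Wendy   
Tablet   | Wendy   
Keyboard | Wendy   
Phone    | Dave    
Speaker  | Dave    
Stapler  | Iris    


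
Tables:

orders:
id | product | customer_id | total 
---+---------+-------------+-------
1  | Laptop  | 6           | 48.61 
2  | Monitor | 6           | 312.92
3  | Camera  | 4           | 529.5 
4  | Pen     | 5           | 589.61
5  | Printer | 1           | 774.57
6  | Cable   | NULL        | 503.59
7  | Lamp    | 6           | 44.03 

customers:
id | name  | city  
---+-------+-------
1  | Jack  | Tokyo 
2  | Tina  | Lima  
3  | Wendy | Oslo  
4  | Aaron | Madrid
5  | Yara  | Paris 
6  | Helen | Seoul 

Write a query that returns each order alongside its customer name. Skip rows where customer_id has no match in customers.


INNER JOIN keeps only orders rows whose customer_id matches an id in customers. Walk through each order:
  - order 1 (Laptop): customer_id=6 -> matches Helen
  - order 2 (Monitor): customer_id=6 -> matches Helen
  - order 3 (Camera): customer_id=4 -> matches Aaron
  - order 4 (Pen): customer_id=5 -> matches Yara
  - order 5 (Printer): customer_id=1 -> matches Jack
  - order 6 (Cable): customer_id=NULL, no match -> dropped
  - order 7 (Lamp): customer_id=6 -> matches Helen
So 1 of 7 rows is dropped.

SQL:
SELECT a.product, b.name AS customer
FROM orders a
INNER JOIN customers b ON a.customer_id = b.id

Result:
product | customer
--------+---------
Laptop  | Helen   
Monitor | Helen   
Camera  | Aaron   
Pen     | Yara    
Printer | Jack    
Lamp    | Helen   


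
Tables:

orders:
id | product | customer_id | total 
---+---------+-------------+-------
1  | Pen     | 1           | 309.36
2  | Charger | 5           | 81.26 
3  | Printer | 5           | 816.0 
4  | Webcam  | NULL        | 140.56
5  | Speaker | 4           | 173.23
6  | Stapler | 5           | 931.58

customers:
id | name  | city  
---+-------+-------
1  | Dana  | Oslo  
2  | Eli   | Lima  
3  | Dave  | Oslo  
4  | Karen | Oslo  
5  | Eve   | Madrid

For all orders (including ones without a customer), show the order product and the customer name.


LEFT JOIN keeps every row from orders (the left table); where customer_id has no match in customers, the customer columns become NULL. Walk through each order:
  - order 1 (Pen): customer_id=1 -> matches Dana
  - order 2 (Charger): customer_id=5 -> matches Eve
  - order 3 (Printer): customer_id=5 -> matches Eve
  - order 4 (Webcam): customer_id=NULL, no match -> kept with NULL
  - order 5 (Speaker): customer_id=4 -> matches Karen
  - order 6 (Stapler): customer_id=5 -> matches Eve
All 6 rows appear; 1 has NULL customer.

SQL:
SELECT a.product, b.name AS customer
FROM orders a
LEFT JOIN customers b ON a.customer_id = b.id

Result:
product | customer
--------+---------
Pen     | Dana    
Charger | Eve     
Printer | Eve     
Webcam  | NULL    
Speaker | Karen   
Stapler | Eve     


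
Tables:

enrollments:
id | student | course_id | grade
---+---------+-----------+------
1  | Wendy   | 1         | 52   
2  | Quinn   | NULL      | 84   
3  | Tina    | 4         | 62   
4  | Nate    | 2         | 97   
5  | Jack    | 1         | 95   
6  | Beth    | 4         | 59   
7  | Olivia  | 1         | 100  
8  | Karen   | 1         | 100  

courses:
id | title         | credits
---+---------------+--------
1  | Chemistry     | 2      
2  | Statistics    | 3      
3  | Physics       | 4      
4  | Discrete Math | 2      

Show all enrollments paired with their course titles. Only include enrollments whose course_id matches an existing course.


INNER JOIN keeps only enrollments rows whose course_id matches an id in courses. Walk through each enrollment:
  - enrollment 1 (Wendy): course_id=1 -> matches Chemistry
  - enrollment 2 (Quinn): course_id=NULL, no match -> dropped
  - enrollment 3 (Tina): course_id=4 -> matches Discrete Math
  - enrollment 4 (Nate): course_id=2 -> matches Statistics
  - enrollment 5 (Jack): course_id=1 -> matches Chemistry
  - enrollment 6 (Beth): course_id=4 -> matches Discrete Math
  - enrollment 7 (Olivia): course_id=1 -> matches Chemistry
  - enrollment 8 (Karen): course_id=1 -> matches Chemistry
So 1 of 8 rows is dropped.

SQL:
SELECT a.student, b.title AS course
FROM enrollments a
INNER JOIN courses b ON a.course_id = b.id

Result:
student | course       
--------+--------------
Wendy   | Chemistry    
Tina    | Discrete Math
Nate    | Statistics   
Jack    | Chemistry    
Beth    | Discrete Math
Olivia  | Chemistry    
Karen   | Chemistry    


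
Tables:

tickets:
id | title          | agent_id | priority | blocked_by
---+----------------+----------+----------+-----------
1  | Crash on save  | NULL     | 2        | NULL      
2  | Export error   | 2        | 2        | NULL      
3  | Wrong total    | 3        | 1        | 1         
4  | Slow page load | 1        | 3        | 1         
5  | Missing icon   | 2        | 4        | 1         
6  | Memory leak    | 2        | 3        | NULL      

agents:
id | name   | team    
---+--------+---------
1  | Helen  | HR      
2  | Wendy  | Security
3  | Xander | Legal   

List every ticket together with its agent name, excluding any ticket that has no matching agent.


INNER JOIN keeps only tickets rows whose agent_id matches an id in agents. Walk through each ticket:
  - ticket 1 (Crash on save): agent_id=NULL, no match -> dropped
  - ticket 2 (Export error): agent_id=2 -> matches Wendy
  - ticket 3 (Wrong total): agent_id=3 -> matches Xander
  - ticket 4 (Slow page load): agent_id=1 -> matches Helen
  - ticket 5 (Missing icon): agent_id=2 -> matches Wendy
  - ticket 6 (Memory leak): agent_id=2 -> matches Wendy
So 1 of 6 rows is dropped.

SQL:
SELECT a.title, b.name AS agent
FROM tickets a
INNER JOIN agents b ON a.agent_id = b.id

Result:
title          | agent 
---------------+-------
Export error   | Wendy 
Wrong total    | Xander
Slow page load | Helen 
Missing icon   | Wendy 
Memory leak    | Wendy 


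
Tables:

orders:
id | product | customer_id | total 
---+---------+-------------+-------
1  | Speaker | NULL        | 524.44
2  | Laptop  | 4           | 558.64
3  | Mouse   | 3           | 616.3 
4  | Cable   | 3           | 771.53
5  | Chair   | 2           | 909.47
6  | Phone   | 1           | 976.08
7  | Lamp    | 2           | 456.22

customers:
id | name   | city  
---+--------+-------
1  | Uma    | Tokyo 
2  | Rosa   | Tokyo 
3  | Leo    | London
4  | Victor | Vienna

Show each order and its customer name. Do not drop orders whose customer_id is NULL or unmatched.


LEFT JOIN keeps every row from orders (the left table); where customer_id has no match in customers, the customer columns become NULL. Walk through each order:
  - order 1 (Speaker): customer_id=NULL, no match -> kept with NULL
  - order 2 (Laptop): customer_id=4 -> matches Victor
  - order 3 (Mouse): customer_id=3 -> matches Leo
  - order 4 (Cable): customer_id=3 -> matches Leo
  - order 5 (Chair): customer_id=2 -> matches Rosa
  - order 6 (Phone): customer_id=1 -> matches Uma
  - order 7 (Lamp): customer_id=2 -> matches Rosa
All 7 rows appear; 1 has NULL customer.

SQL:
SELECT a.product, b.name AS customer
FROM orders a
LEFT JOIN customers b ON a.customer_id = b.id

Result:
product | customer
--------+---------
Speaker | NULL    
Laptop  | Victor  
Mouse   | Leo     
Cable   | Leo     
Chair   | Rosa    
Phone   | Uma     
Lamp    | Rosa    


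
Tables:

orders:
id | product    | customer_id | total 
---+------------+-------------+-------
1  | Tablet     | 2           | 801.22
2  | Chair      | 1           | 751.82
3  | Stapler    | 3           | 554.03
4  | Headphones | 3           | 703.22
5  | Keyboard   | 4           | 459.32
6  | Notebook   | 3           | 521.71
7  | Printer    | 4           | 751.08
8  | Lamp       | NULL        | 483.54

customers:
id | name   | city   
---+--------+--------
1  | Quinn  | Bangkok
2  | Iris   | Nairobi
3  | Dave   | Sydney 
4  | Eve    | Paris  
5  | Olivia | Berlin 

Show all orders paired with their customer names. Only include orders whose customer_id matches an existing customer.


INNER JOIN keeps only orders rows whose customer_id matches an id in customers. Walk through each order:
  - order 1 (Tablet): customer_id=2 -> matches Iris
  - order 2 (Chair): customer_id=1 -> matches Quinn
  - order 3 (Stapler): customer_id=3 -> matches Dave
  - order 4 (Headphones): customer_id=3 -> matches Dave
  - order 5 (Keyboard): customer_id=4 -> matches Eve
  - order 6 (Notebook): customer_id=3 -> matches Dave
  - order 7 (Printer): customer_id=4 -> matches Eve
  - order 8 (Lamp): customer_id=NULL, no match -> dropped
So 1 of 8 rows is dropped.

SQL:
SELECT a.product, b.name AS customer
FROM orders a
INNER JOIN customers b ON a.customer_id = b.id

Result:
product    | customer
-----------+---------
Tablet     | Iris    
Chair      | Quinn   
Stapler    | Dave    
Headphones | Dave    
Keyboard   | Eve     
Notebook   | Dave    
Printer    | Eve     


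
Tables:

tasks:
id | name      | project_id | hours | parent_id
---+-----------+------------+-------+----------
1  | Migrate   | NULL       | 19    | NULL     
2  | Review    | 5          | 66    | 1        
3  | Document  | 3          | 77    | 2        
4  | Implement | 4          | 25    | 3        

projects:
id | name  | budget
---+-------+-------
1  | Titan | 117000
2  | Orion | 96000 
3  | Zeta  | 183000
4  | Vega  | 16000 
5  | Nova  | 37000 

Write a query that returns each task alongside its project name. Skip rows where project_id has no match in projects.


INNER JOIN keeps only tasks rows whose project_id matches an id in projects. Walk through each task:
  - task 1 (Migrate): project_id=NULL, no match -> dropped
  - task 2 (Review): project_id=5 -> matches Nova
  - task 3 (Document): project_id=3 -> matches Zeta
  - task 4 (Implement): project_id=4 -> matches Vega
So 1 of 4 rows is dropped.

SQL:
SELECT a.name, b.name AS project
FROM tasks a
INNER JOIN projects b ON a.project_id = b.id

Result:
name      | project
----------+--------
Review    | Nova   
Document  | Zeta   
Implement | Vega   


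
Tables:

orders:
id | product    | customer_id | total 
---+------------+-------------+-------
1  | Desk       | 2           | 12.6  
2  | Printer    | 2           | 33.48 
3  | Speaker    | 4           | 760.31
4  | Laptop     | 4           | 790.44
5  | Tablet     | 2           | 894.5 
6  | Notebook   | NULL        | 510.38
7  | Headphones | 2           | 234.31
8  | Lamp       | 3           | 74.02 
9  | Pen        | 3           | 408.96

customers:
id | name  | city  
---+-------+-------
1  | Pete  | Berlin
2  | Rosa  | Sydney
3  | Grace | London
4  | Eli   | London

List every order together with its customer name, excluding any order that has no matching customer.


INNER JOIN keeps only orders rows whose customer_id matches an id in customers. Walk through each order:
  - order 1 (Desk): customer_id=2 -> matches Rosa
  - order 2 (Printer): customer_id=2 -> matches Rosa
  - order 3 (Speaker): customer_id=4 -> matches Eli
  - order 4 (Laptop): customer_id=4 -> matches Eli
  - order 5 (Tablet): customer_id=2 -> matches Rosa
  - order 6 (Notebook): customer_id=NULL, no match -> dropped
  - order 7 (Headphones): customer_id=2 -> matches Rosa
  - order 8 (Lamp): customer_id=3 -> matches Grace
  - order 9 (Pen): customer_id=3 -> matches Grace
So 1 of 9 rows is dropped.

SQL:
SELECT a.product, b.name AS customer
FROM orders a
INNER JOIN customers b ON a.customer_id = b.id

Result:
product    | customer
-----------+---------
Desk       | Rosa    
Printer    | Rosa    
Speaker    | Eli     
Laptop     | Eli     
Tablet     | Rosa    
Headphones | Rosa    
Lamp       | Grace   
Pen        | Grace   


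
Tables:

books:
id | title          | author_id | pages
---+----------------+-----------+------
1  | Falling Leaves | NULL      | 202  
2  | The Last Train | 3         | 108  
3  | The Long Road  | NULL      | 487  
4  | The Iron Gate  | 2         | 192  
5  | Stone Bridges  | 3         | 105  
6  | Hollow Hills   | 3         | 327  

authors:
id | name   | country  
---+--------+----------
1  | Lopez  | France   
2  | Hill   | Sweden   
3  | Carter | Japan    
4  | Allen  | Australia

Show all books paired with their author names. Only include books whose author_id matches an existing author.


INNER JOIN keeps only books rows whose author_id matches an id in authors. Walk through each book:
  - book 1 (Falling Leaves): author_id=NULL, no match -> dropped
  - book 2 (The Last Train): author_id=3 -> matches Carter
  - book 3 (The Long Road): author_id=NULL, no match -> dropped
  - book 4 (The Iron Gate): author_id=2 -> matches Hill
  - book 5 (Stone Bridges): author_id=3 -> matches Carter
  - book 6 (Hollow Hills): author_id=3 -> matches Carter
So 2 of 6 rows are dropped.

SQL:
SELECT a.title, b.name AS author
FROM books a
INNER JOIN authors b ON a.author_id = b.id

Result:
title          | author
---------------+-------
The Last Train | Carter
The Iron Gate  | Hill  
Stone Bridges  | Carter
Hollow Hills   | Carter


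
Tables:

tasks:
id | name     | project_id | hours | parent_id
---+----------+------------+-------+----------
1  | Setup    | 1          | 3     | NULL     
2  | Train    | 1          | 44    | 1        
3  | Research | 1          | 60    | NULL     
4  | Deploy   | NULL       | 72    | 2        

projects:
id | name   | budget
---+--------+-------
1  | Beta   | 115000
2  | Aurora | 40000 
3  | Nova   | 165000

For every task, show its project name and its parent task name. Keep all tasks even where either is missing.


Two LEFT JOINs from the same base table tasks: one to projects via project_id, one to tasks itself via parent_id. Both are LEFT so every task is preserved.
Match against projects:
  - task 1 (Setup): project_id=1 -> matches Beta
  - task 2 (Train): project_id=1 -> matches Beta
  - task 3 (Research): project_id=1 -> matches Beta
  - task 4 (Deploy): project_id=NULL, no match -> kept with NULL
Match against tasks (self):
  - task 1 (Setup): parent_id=NULL -> NULL
  - task 2 (Train): parent_id=1 -> Setup
  - task 3 (Research): parent_id=NULL -> NULL
  - task 4 (Deploy): parent_id=2 -> Train

SQL:
SELECT a.name, b.name AS project, c.name AS parent
FROM tasks a
LEFT JOIN projects b ON a.project_id = b.id
LEFT JOIN tasks c ON a.parent_id = c.id

Result:
name     | project | parent
---------+---------+-------
Setup    | Beta    | NULL  
Train    | Beta    | Setup 
Research | Beta    | NULL  
Deploy   | NULL    | Train 


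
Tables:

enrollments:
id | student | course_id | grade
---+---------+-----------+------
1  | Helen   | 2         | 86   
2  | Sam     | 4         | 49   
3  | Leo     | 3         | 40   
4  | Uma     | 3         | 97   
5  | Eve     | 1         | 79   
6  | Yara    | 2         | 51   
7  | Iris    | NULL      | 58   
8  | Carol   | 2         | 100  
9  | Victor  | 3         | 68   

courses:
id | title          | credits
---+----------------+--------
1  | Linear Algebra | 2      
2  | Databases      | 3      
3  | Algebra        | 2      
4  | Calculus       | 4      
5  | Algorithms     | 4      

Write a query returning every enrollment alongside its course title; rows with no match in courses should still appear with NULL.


LEFT JOIN keeps every row from enrollments (the left table); where course_id has no match in courses, the course columns become NULL. Walk through each enrollment:
  - enrollment 1 (Helen): course_id=2 -> matches Databases
  - enrollment 2 (Sam): course_id=4 -> matches Calculus
  - enrollment 3 (Leo): course_id=3 -> matches Algebra
  - enrollment 4 (Uma): course_id=3 -> matches Algebra
  - enrollment 5 (Eve): course_id=1 -> matches Linear Algebra
  - enrollment 6 (Yara): course_id=2 -> matches Databases
  - enrollment 7 (Iris): course_id=NULL, no match -> kept with NULL
  - enrollment 8 (Carol): course_id=2 -> matches Databases
  - enrollment 9 (Victor): course_id=3 -> matches Algebra
All 9 rows appear; 1 has NULL course.

SQL:
SELECT a.student, b.title AS course
FROM enrollments a
LEFT JOIN courses b ON a.course_id = b.id

Result:
student | course        
--------+---------------
Helen   | Databases     
Sam     | Calculus      
Leo     | Algebra       
Uma     | Algebra       
Eve     | Linear Algebra
Yara    | Databases     
Iris    | NULL          
Carol   | Databases     
Victor  | Algebra       


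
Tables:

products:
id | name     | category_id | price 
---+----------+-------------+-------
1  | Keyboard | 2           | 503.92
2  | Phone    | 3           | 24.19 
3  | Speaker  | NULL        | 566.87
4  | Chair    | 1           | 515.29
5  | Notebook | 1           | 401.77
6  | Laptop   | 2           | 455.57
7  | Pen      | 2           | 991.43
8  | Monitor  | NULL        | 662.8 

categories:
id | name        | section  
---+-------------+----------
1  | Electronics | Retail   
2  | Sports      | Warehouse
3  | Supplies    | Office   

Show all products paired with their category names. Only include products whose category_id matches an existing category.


INNER JOIN keeps only products rows whose category_id matches an id in categories. Walk through each product:
  - product 1 (Keyboard): category_id=2 -> matches Sports
  - product 2 (Phone): category_id=3 -> matches Supplies
  - product 3 (Speaker): category_id=NULL, no match -> dropped
  - product 4 (Chair): category_id=1 -> matches Electronics
  - product 5 (Notebook): category_id=1 -> matches Electronics
  - product 6 (Laptop): category_id=2 -> matches Sports
  - product 7 (Pen): category_id=2 -> matches Sports
  - product 8 (Monitor): category_id=NULL, no match -> dropped
So 2 of 8 rows are dropped.

SQL:
SELECT a.name, b.name AS category
FROM products a
INNER JOIN categories b ON a.category_id = b.id

Result:
name     | category   
---------+------------
Keyboard | Sports     
Phone    | Supplies   
Chair    | Electronics
Notebook | Electronics
Laptop   | Sports     
Pen      | Sports     


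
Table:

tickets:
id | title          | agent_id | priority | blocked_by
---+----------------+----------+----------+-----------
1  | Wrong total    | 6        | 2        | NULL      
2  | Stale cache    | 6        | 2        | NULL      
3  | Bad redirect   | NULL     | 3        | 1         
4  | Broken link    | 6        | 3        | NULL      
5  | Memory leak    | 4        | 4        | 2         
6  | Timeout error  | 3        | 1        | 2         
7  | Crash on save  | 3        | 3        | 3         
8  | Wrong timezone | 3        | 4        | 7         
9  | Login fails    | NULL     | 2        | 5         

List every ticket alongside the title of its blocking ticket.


This is a self-join: tickets is joined to a second copy of itself, matching each row's blocked_by to another row's id. Use LEFT JOIN so rows with blocked_by=NULL are kept.
  - ticket 1 (Wrong total): blocked_by=NULL -> NULL
  - ticket 2 (Stale cache): blocked_by=NULL -> NULL
  - ticket 3 (Bad redirect): blocked_by=1 -> Wrong total
  - ticket 4 (Broken link): blocked_by=NULL -> NULL
  - ticket 5 (Memory leak): blocked_by=2 -> Stale cache
  - ticket 6 (Timeout error): blocked_by=2 -> Stale cache
  - ticket 7 (Crash on save): blocked_by=3 -> Bad redirect
  - ticket 8 (Wrong timezone): blocked_by=7 -> Crash on save
  - ticket 9 (Login fails): blocked_by=5 -> Memory leak

SQL:
SELECT a.title AS item, b.title AS blocked_by
FROM tickets a
LEFT JOIN tickets b ON a.blocked_by = b.id

Result:
item           | blocked_by   
---------------+--------------
Wrong total    | NULL         
Stale cache    | NULL         
Bad redirect   | Wrong total  
Broken link    | NULL         
Memory leak    | Stale cache  
Timeout error  | Stale cache  
Crash on save  | Bad redirect 
Wrong timezone | Crash on save
Login fails    | Memory leak  


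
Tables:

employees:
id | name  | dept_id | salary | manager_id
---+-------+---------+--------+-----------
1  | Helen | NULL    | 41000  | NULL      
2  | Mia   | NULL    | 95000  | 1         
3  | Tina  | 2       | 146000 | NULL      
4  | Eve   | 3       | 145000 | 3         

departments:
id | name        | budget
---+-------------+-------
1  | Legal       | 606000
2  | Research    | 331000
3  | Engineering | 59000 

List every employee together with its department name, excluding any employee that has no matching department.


INNER JOIN keeps only employees rows whose dept_id matches an id in departments. Walk through each employee:
  - employee 1 (Helen): dept_id=NULL, no match -> dropped
  - employee 2 (Mia): dept_id=NULL, no match -> dropped
  - employee 3 (Tina): dept_id=2 -> matches Research
  - employee 4 (Eve): dept_id=3 -> matches Engineering
So 2 of 4 rows are dropped.

SQL:
SELECT a.name, b.name AS department
FROM employees a
INNER JOIN departments b ON a.dept_id = b.id

Result:
name | department 
-----+------------
Tina | Research   
Eve  | Engineering


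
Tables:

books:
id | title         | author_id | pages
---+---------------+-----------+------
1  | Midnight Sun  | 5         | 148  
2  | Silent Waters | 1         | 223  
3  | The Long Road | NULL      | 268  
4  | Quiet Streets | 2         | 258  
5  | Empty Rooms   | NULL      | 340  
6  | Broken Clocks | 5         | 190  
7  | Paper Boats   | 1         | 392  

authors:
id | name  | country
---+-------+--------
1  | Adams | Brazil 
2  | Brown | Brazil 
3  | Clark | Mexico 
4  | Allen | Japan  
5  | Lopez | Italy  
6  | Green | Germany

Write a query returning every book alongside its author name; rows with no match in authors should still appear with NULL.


LEFT JOIN keeps every row from books (the left table); where author_id has no match in authors, the author columns become NULL. Walk through each book:
  - book 1 (Midnight Sun): author_id=5 -> matches Lopez
  - book 2 (Silent Waters): author_id=1 -> matches Adams
  - book 3 (The Long Road): author_id=NULL, no match -> kept with NULL
  - book 4 (Quiet Streets): author_id=2 -> matches Brown
  - book 5 (Empty Rooms): author_id=NULL, no match -> kept with NULL
  - book 6 (Broken Clocks): author_id=5 -> matches Lopez
  - book 7 (Paper Boats): author_id=1 -> matches Adams
All 7 rows appear; 2 have NULL author.

SQL:
SELECT a.title, b.name AS author
FROM books a
LEFT JOIN authors b ON a.author_id = b.id

Result:
title         | author
--------------+-------
Midnight Sun  | Lopez 
Silent Waters | Adams 
The Long Road | NULL  
Quiet Streets | Brown 
Empty Rooms   | NULL  
Broken Clocks | Lopez 
Paper Boats   | Adams 


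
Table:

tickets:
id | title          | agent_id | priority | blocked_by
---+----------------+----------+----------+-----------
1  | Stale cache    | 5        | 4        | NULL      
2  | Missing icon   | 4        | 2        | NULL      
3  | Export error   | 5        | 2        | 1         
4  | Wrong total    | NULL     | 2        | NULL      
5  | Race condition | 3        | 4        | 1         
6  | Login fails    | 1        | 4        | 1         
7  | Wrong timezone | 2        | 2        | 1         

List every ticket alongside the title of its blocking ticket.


This is a self-join: tickets is joined to a second copy of itself, matching each row's blocked_by to another row's id. Use LEFT JOIN so rows with blocked_by=NULL are kept.
  - ticket 1 (Stale cache): blocked_by=NULL -> NULL
  - ticket 2 (Missing icon): blocked_by=NULL -> NULL
  - ticket 3 (Export error): blocked_by=1 -> Stale cache
  - ticket 4 (Wrong total): blocked_by=NULL -> NULL
  - ticket 5 (Race condition): blocked_by=1 -> Stale cache
  - ticket 6 (Login fails): blocked_by=1 -> Stale cache
  - ticket 7 (Wrong timezone): blocked_by=1 -> Stale cache

SQL:
SELECT a.title AS item, b.title AS blocked_by
FROM tickets a
LEFT JOIN tickets b ON a.blocked_by = b.id

Result:
item           | blocked_by 
---------------+------------
Stale cache    | NULL       
Missing icon   | NULL       
Export error   | Stale cache
Wrong total    | NULL       
Race condition | Stale cache
Login fails    | Stale cache
Wrong timezone | Stale cache


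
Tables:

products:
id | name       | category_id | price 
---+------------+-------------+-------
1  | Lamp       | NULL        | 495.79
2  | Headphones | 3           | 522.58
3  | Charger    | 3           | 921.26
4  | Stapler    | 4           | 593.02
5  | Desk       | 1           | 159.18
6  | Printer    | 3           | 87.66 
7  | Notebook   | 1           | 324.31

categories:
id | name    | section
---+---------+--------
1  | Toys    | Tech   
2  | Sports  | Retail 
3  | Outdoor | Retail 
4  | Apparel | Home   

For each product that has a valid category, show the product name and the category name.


INNER JOIN keeps only products rows whose category_id matches an id in categories. Walk through each product:
  - product 1 (Lamp): category_id=NULL, no match -> dropped
  - product 2 (Headphones): category_id=3 -> matches Outdoor
  - product 3 (Charger): category_id=3 -> matches Outdoor
  - product 4 (Stapler): category_id=4 -> matches Apparel
  - product 5 (Desk): category_id=1 -> matches Toys
  - product 6 (Printer): category_id=3 -> matches Outdoor
  - product 7 (Notebook): category_id=1 -> matches Toys
So 1 of 7 rows is dropped.

SQL:
SELECT a.name, b.name AS category
FROM products a
INNER JOIN categories b ON a.category_id = b.id

Result:
name       | category
-----------+---------
Headphones | Outdoor 
Charger    | Outdoor 
Stapler    | Apparel 
Desk       | Toys    
Printer    | Outdoor 
Notebook   | Toys    


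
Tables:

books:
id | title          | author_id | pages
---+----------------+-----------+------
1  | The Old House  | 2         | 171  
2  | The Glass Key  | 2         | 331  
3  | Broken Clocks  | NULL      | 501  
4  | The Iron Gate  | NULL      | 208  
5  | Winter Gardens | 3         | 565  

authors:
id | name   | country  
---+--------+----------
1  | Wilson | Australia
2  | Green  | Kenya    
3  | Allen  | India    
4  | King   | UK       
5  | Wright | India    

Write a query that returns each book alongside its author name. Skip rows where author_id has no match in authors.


INNER JOIN keeps only books rows whose author_id matches an id in authors. Walk through each book:
  - book 1 (The Old House): author_id=2 -> matches Green
  - book 2 (The Glass Key): author_id=2 -> matches Green
  - book 3 (Broken Clocks): author_id=NULL, no match -> dropped
  - book 4 (The Iron Gate): author_id=NULL, no match -> dropped
  - book 5 (Winter Gardens): author_id=3 -> matches Allen
So 2 of 5 rows are dropped.

SQL:
SELECT a.title, b.name AS author
FROM books a
INNER JOIN authors b ON a.author_id = b.id

Result:
title          | author
---------------+-------
The Old House  | Green 
The Glass Key  | Green 
Winter Gardens | Allen 


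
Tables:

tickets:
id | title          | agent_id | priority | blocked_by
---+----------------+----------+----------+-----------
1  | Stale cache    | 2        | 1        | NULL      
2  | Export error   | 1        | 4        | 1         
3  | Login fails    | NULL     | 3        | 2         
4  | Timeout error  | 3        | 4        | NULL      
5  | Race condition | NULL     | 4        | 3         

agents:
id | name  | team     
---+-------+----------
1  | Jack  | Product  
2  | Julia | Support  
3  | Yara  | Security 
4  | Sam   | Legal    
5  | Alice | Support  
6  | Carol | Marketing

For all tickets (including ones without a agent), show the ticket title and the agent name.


LEFT JOIN keeps every row from tickets (the left table); where agent_id has no match in agents, the agent columns become NULL. Walk through each ticket:
  - ticket 1 (Stale cache): agent_id=2 -> matches Julia
  - ticket 2 (Export error): agent_id=1 -> matches Jack
  - ticket 3 (Login fails): agent_id=NULL, no match -> kept with NULL
  - ticket 4 (Timeout error): agent_id=3 -> matches Yara
  - ticket 5 (Race condition): agent_id=NULL, no match -> kept with NULL
All 5 rows appear; 2 have NULL agent.

SQL:
SELECT a.title, b.name AS agent
FROM tickets a
LEFT JOIN agents b ON a.agent_id = b.id

Result:
title          | agent
---------------+------
Stale cache    | Julia
Export error   | Jack 
Login fails    | NULL 
Timeout error  | Yara 
Race condition | NULL 


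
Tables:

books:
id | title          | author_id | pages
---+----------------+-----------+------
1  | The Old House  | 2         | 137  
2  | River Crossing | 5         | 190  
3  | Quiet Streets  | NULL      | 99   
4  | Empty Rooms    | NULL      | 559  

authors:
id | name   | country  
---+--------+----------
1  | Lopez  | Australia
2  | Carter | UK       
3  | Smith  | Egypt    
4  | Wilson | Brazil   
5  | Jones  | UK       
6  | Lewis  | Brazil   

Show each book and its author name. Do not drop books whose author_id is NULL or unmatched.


LEFT JOIN keeps every row from books (the left table); where author_id has no match in authors, the author columns become NULL. Walk through each book:
  - book 1 (The Old House): author_id=2 -> matches Carter
  - book 2 (River Crossing): author_id=5 -> matches Jones
  - book 3 (Quiet Streets): author_id=NULL, no match -> kept with NULL
  - book 4 (Empty Rooms): author_id=NULL, no match -> kept with NULL
All 4 rows appear; 2 have NULL author.

SQL:
SELECT a.title, b.name AS author
FROM books a
LEFT JOIN authors b ON a.author_id = b.id

Result:
title          | author
---------------+-------
The Old House  | Carter
River Crossing | Jones 
Quiet Streets  | NULL  
Empty Rooms    | NULL  


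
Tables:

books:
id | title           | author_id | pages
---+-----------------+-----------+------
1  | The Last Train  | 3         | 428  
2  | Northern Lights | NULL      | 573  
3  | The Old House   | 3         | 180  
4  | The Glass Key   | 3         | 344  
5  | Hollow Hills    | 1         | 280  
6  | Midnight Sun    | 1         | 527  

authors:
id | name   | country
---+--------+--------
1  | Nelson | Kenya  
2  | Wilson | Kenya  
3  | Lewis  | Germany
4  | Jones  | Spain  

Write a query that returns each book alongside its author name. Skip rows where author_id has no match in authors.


INNER JOIN keeps only books rows whose author_id matches an id in authors. Walk through each book:
  - book 1 (The Last Train): author_id=3 -> matches Lewis
  - book 2 (Northern Lights): author_id=NULL, no match -> dropped
  - book 3 (The Old House): author_id=3 -> matches Lewis
  - book 4 (The Glass Key): author_id=3 -> matches Lewis
  - book 5 (Hollow Hills): author_id=1 -> matches Nelson
  - book 6 (Midnight Sun): author_id=1 -> matches Nelson
So 1 of 6 rows is dropped.

SQL:
SELECT a.title, b.name AS author
FROM books a
INNER JOIN authors b ON a.author_id = b.id

Result:
title          | author
---------------+-------
The Last Train | Lewis 
The Old House  | Lewis 
The Glass Key  | Lewis 
Hollow Hills   | Nelson
Midnight Sun   | Nelson


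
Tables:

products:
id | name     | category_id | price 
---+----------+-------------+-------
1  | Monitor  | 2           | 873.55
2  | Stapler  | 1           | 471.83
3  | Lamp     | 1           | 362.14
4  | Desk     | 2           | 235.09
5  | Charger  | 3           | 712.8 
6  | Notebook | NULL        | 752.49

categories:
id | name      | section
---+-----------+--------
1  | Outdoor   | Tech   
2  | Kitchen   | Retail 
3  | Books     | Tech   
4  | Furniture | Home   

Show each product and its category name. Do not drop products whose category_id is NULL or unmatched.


LEFT JOIN keeps every row from products (the left table); where category_id has no match in categories, the category columns become NULL. Walk through each product:
  - product 1 (Monitor): category_id=2 -> matches Kitchen
  - product 2 (Stapler): category_id=1 -> matches Outdoor
  - product 3 (Lamp): category_id=1 -> matches Outdoor
  - product 4 (Desk): category_id=2 -> matches Kitchen
  - product 5 (Charger): category_id=3 -> matches Books
  - product 6 (Notebook): category_id=NULL, no match -> kept with NULL
All 6 rows appear; 1 has NULL category.

SQL:
SELECT a.name, b.name AS category
FROM products a
LEFT JOIN categories b ON a.category_id = b.id

Result:
name     | category
---------+---------
Monitor  | Kitchen 
Stapler  | Outdoor 
Lamp     | Outdoor 
Desk     | Kitchen 
Charger  | Books   
Notebook | NULL    


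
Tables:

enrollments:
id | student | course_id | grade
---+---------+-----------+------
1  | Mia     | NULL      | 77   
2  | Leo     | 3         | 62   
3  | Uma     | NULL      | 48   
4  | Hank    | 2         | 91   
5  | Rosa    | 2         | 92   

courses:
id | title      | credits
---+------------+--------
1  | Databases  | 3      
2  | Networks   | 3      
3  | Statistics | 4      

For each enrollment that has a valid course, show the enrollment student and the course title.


INNER JOIN keeps only enrollments rows whose course_id matches an id in courses. Walk through each enrollment:
  - enrollment 1 (Mia): course_id=NULL, no match -> dropped
  - enrollment 2 (Leo): course_id=3 -> matches Statistics
  - enrollment 3 (Uma): course_id=NULL, no match -> dropped
  - enrollment 4 (Hank): course_id=2 -> matches Networks
  - enrollment 5 (Rosa): course_id=2 -> matches Networks
So 2 of 5 rows are dropped.

SQL:
SELECT a.student, b.title AS course
FROM enrollments a
INNER JOIN courses b ON a.course_id = b.id

Result:
student | course    
--------+-----------
Leo     | Statistics
Hank    | Networks  
Rosa    | Networks  


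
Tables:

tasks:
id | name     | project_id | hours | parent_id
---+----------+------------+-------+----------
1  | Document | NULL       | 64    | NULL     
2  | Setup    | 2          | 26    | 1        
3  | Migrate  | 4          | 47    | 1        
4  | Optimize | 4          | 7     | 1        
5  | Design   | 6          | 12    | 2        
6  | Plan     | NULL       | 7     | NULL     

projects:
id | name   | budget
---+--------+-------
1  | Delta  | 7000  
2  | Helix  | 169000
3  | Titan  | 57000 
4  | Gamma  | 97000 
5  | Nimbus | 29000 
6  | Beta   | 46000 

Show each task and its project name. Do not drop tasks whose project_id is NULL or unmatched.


LEFT JOIN keeps every row from tasks (the left table); where project_id has no match in projects, the project columns become NULL. Walk through each task:
  - task 1 (Document): project_id=NULL, no match -> kept with NULL
  - task 2 (Setup): project_id=2 -> matches Helix
  - task 3 (Migrate): project_id=4 -> matches Gamma
  - task 4 (Optimize): project_id=4 -> matches Gamma
  - task 5 (Design): project_id=6 -> matches Beta
  - task 6 (Plan): project_id=NULL, no match -> kept with NULL
All 6 rows appear; 2 have NULL project.

SQL:
SELECT a.name, b.name AS project
FROM tasks a
LEFT JOIN projects b ON a.project_id = b.id

Result:
name     | project
---------+--------
Document | NULL   
Setup    | Helix  
Migrate  | Gamma  
Optimize | Gamma  
Design   | Beta   
Plan     | NULL   
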